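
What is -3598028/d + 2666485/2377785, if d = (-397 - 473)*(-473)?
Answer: -248601725521/32616076845 ≈ -7.6221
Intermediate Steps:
d = 411510 (d = -870*(-473) = 411510)
-3598028/d + 2666485/2377785 = -3598028/411510 + 2666485/2377785 = -3598028*1/411510 + 2666485*(1/2377785) = -1799014/205755 + 533297/475557 = -248601725521/32616076845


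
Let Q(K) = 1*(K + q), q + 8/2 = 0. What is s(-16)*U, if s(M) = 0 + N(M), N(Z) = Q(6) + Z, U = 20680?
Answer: -289520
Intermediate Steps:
q = -4 (q = -4 + 0 = -4)
Q(K) = -4 + K (Q(K) = 1*(K - 4) = 1*(-4 + K) = -4 + K)
N(Z) = 2 + Z (N(Z) = (-4 + 6) + Z = 2 + Z)
s(M) = 2 + M (s(M) = 0 + (2 + M) = 2 + M)
s(-16)*U = (2 - 16)*20680 = -14*20680 = -289520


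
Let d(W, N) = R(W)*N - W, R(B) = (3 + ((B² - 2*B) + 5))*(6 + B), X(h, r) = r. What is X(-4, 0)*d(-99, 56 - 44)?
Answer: 0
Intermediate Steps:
R(B) = (6 + B)*(8 + B² - 2*B) (R(B) = (3 + (5 + B² - 2*B))*(6 + B) = (8 + B² - 2*B)*(6 + B) = (6 + B)*(8 + B² - 2*B))
d(W, N) = -W + N*(48 + W³ - 4*W + 4*W²) (d(W, N) = (48 + W³ - 4*W + 4*W²)*N - W = N*(48 + W³ - 4*W + 4*W²) - W = -W + N*(48 + W³ - 4*W + 4*W²))
X(-4, 0)*d(-99, 56 - 44) = 0*(-1*(-99) + (56 - 44)*(48 + (-99)³ - 4*(-99) + 4*(-99)²)) = 0*(99 + 12*(48 - 970299 + 396 + 4*9801)) = 0*(99 + 12*(48 - 970299 + 396 + 39204)) = 0*(99 + 12*(-930651)) = 0*(99 - 11167812) = 0*(-11167713) = 0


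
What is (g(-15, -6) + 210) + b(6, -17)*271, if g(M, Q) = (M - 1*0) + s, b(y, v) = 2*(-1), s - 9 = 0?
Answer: -338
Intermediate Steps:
s = 9 (s = 9 + 0 = 9)
b(y, v) = -2
g(M, Q) = 9 + M (g(M, Q) = (M - 1*0) + 9 = (M + 0) + 9 = M + 9 = 9 + M)
(g(-15, -6) + 210) + b(6, -17)*271 = ((9 - 15) + 210) - 2*271 = (-6 + 210) - 542 = 204 - 542 = -338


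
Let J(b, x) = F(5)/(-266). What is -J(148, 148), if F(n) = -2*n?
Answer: -5/133 ≈ -0.037594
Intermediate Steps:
J(b, x) = 5/133 (J(b, x) = -2*5/(-266) = -10*(-1/266) = 5/133)
-J(148, 148) = -1*5/133 = -5/133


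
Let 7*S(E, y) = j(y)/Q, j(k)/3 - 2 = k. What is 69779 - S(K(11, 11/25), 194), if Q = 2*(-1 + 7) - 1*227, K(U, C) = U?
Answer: 15002569/215 ≈ 69779.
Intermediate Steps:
j(k) = 6 + 3*k
Q = -215 (Q = 2*6 - 227 = 12 - 227 = -215)
S(E, y) = -6/1505 - 3*y/1505 (S(E, y) = ((6 + 3*y)/(-215))/7 = ((6 + 3*y)*(-1/215))/7 = (-6/215 - 3*y/215)/7 = -6/1505 - 3*y/1505)
69779 - S(K(11, 11/25), 194) = 69779 - (-6/1505 - 3/1505*194) = 69779 - (-6/1505 - 582/1505) = 69779 - 1*(-84/215) = 69779 + 84/215 = 15002569/215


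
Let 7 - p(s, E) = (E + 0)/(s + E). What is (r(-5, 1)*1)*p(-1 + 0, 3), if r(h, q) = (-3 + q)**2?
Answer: 22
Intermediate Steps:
p(s, E) = 7 - E/(E + s) (p(s, E) = 7 - (E + 0)/(s + E) = 7 - E/(E + s))
(r(-5, 1)*1)*p(-1 + 0, 3) = ((-3 + 1)**2*1)*((6*3 + 7*(-1 + 0))/(3 + (-1 + 0))) = ((-2)**2*1)*((18 + 7*(-1))/(3 - 1)) = (4*1)*((18 - 7)/2) = 4*((1/2)*11) = 4*(11/2) = 22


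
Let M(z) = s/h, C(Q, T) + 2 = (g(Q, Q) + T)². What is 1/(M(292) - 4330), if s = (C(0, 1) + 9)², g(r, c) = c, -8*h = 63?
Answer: -63/273302 ≈ -0.00023051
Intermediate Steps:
h = -63/8 (h = -⅛*63 = -63/8 ≈ -7.8750)
C(Q, T) = -2 + (Q + T)²
s = 64 (s = ((-2 + (0 + 1)²) + 9)² = ((-2 + 1²) + 9)² = ((-2 + 1) + 9)² = (-1 + 9)² = 8² = 64)
M(z) = -512/63 (M(z) = 64/(-63/8) = 64*(-8/63) = -512/63)
1/(M(292) - 4330) = 1/(-512/63 - 4330) = 1/(-273302/63) = -63/273302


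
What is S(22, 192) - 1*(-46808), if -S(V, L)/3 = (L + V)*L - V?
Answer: -76390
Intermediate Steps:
S(V, L) = 3*V - 3*L*(L + V) (S(V, L) = -3*((L + V)*L - V) = -3*(L*(L + V) - V) = -3*(-V + L*(L + V)) = 3*V - 3*L*(L + V))
S(22, 192) - 1*(-46808) = (-3*192**2 + 3*22 - 3*192*22) - 1*(-46808) = (-3*36864 + 66 - 12672) + 46808 = (-110592 + 66 - 12672) + 46808 = -123198 + 46808 = -76390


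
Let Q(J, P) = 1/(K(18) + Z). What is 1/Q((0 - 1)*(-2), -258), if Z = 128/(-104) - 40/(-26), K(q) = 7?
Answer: 95/13 ≈ 7.3077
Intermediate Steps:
Z = 4/13 (Z = 128*(-1/104) - 40*(-1/26) = -16/13 + 20/13 = 4/13 ≈ 0.30769)
Q(J, P) = 13/95 (Q(J, P) = 1/(7 + 4/13) = 1/(95/13) = 13/95)
1/Q((0 - 1)*(-2), -258) = 1/(13/95) = 95/13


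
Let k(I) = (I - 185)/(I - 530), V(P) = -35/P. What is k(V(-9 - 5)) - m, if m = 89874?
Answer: -18963341/211 ≈ -89874.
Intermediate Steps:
k(I) = (-185 + I)/(-530 + I)
k(V(-9 - 5)) - m = (-185 - 35/(-9 - 5))/(-530 - 35/(-9 - 5)) - 1*89874 = (-185 - 35/(-14))/(-530 - 35/(-14)) - 89874 = (-185 - 35*(-1/14))/(-530 - 35*(-1/14)) - 89874 = (-185 + 5/2)/(-530 + 5/2) - 89874 = -365/2/(-1055/2) - 89874 = -2/1055*(-365/2) - 89874 = 73/211 - 89874 = -18963341/211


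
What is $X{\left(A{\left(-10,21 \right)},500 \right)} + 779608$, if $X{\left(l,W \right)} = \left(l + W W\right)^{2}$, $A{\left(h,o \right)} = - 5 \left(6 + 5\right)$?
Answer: $62473282633$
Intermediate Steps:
$A{\left(h,o \right)} = -55$ ($A{\left(h,o \right)} = \left(-5\right) 11 = -55$)
$X{\left(l,W \right)} = \left(l + W^{2}\right)^{2}$
$X{\left(A{\left(-10,21 \right)},500 \right)} + 779608 = \left(-55 + 500^{2}\right)^{2} + 779608 = \left(-55 + 250000\right)^{2} + 779608 = 249945^{2} + 779608 = 62472503025 + 779608 = 62473282633$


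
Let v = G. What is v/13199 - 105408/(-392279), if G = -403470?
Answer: -156881527938/5177690521 ≈ -30.300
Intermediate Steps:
v = -403470
v/13199 - 105408/(-392279) = -403470/13199 - 105408/(-392279) = -403470*1/13199 - 105408*(-1/392279) = -403470/13199 + 105408/392279 = -156881527938/5177690521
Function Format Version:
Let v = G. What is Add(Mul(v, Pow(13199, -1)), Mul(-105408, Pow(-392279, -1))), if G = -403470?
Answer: Rational(-156881527938, 5177690521) ≈ -30.300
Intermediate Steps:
v = -403470
Add(Mul(v, Pow(13199, -1)), Mul(-105408, Pow(-392279, -1))) = Add(Mul(-403470, Pow(13199, -1)), Mul(-105408, Pow(-392279, -1))) = Add(Mul(-403470, Rational(1, 13199)), Mul(-105408, Rational(-1, 392279))) = Add(Rational(-403470, 13199), Rational(105408, 392279)) = Rational(-156881527938, 5177690521)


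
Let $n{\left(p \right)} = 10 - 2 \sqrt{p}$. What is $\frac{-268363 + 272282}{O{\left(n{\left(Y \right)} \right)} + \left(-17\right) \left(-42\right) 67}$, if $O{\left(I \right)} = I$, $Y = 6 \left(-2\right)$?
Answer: $\frac{23439539}{286178894} + \frac{3919 i \sqrt{3}}{572357788} \approx 0.081905 + 1.186 \cdot 10^{-5} i$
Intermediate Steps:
$Y = -12$
$n{\left(p \right)} = 10 - 2 \sqrt{p}$
$\frac{-268363 + 272282}{O{\left(n{\left(Y \right)} \right)} + \left(-17\right) \left(-42\right) 67} = \frac{-268363 + 272282}{\left(10 - 2 \sqrt{-12}\right) + \left(-17\right) \left(-42\right) 67} = \frac{3919}{\left(10 - 2 \cdot 2 i \sqrt{3}\right) + 714 \cdot 67} = \frac{3919}{\left(10 - 4 i \sqrt{3}\right) + 47838} = \frac{3919}{47848 - 4 i \sqrt{3}}$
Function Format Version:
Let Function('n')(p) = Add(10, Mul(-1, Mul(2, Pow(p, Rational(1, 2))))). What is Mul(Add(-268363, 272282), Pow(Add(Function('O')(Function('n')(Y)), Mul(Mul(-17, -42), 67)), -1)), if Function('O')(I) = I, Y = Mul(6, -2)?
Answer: Add(Rational(23439539, 286178894), Mul(Rational(3919, 572357788), I, Pow(3, Rational(1, 2)))) ≈ Add(0.081905, Mul(1.1860e-5, I))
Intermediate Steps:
Y = -12
Function('n')(p) = Add(10, Mul(-2, Pow(p, Rational(1, 2))))
Mul(Add(-268363, 272282), Pow(Add(Function('O')(Function('n')(Y)), Mul(Mul(-17, -42), 67)), -1)) = Mul(Add(-268363, 272282), Pow(Add(Add(10, Mul(-2, Pow(-12, Rational(1, 2)))), Mul(Mul(-17, -42), 67)), -1)) = Mul(3919, Pow(Add(Add(10, Mul(-2, Mul(2, I, Pow(3, Rational(1, 2))))), Mul(714, 67)), -1)) = Mul(3919, Pow(Add(Add(10, Mul(-4, I, Pow(3, Rational(1, 2)))), 47838), -1)) = Mul(3919, Pow(Add(47848, Mul(-4, I, Pow(3, Rational(1, 2)))), -1))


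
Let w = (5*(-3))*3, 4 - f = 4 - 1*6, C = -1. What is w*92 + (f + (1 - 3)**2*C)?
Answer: -4138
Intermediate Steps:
f = 6 (f = 4 - (4 - 1*6) = 4 - (4 - 6) = 4 - 1*(-2) = 4 + 2 = 6)
w = -45 (w = -15*3 = -45)
w*92 + (f + (1 - 3)**2*C) = -45*92 + (6 + (1 - 3)**2*(-1)) = -4140 + (6 + (-2)**2*(-1)) = -4140 + (6 + 4*(-1)) = -4140 + (6 - 4) = -4140 + 2 = -4138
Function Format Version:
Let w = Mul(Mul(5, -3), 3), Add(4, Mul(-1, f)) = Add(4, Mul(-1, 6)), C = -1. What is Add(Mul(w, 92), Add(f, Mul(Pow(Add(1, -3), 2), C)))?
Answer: -4138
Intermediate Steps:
f = 6 (f = Add(4, Mul(-1, Add(4, Mul(-1, 6)))) = Add(4, Mul(-1, Add(4, -6))) = Add(4, Mul(-1, -2)) = Add(4, 2) = 6)
w = -45 (w = Mul(-15, 3) = -45)
Add(Mul(w, 92), Add(f, Mul(Pow(Add(1, -3), 2), C))) = Add(Mul(-45, 92), Add(6, Mul(Pow(Add(1, -3), 2), -1))) = Add(-4140, Add(6, Mul(Pow(-2, 2), -1))) = Add(-4140, Add(6, Mul(4, -1))) = Add(-4140, Add(6, -4)) = Add(-4140, 2) = -4138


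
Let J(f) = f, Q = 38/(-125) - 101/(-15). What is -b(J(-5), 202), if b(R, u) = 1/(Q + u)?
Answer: -375/78161 ≈ -0.0047978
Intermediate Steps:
Q = 2411/375 (Q = 38*(-1/125) - 101*(-1/15) = -38/125 + 101/15 = 2411/375 ≈ 6.4293)
b(R, u) = 1/(2411/375 + u)
-b(J(-5), 202) = -375/(2411 + 375*202) = -375/(2411 + 75750) = -375/78161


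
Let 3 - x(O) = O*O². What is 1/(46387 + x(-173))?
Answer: 1/5224107 ≈ 1.9142e-7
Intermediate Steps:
x(O) = 3 - O³ (x(O) = 3 - O*O² = 3 - O³)
1/(46387 + x(-173)) = 1/(46387 + (3 - 1*(-173)³)) = 1/(46387 + (3 - 1*(-5177717))) = 1/(46387 + (3 + 5177717)) = 1/(46387 + 5177720) = 1/5224107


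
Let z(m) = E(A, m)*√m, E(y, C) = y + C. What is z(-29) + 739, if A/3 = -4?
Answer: 739 - 41*I*√29 ≈ 739.0 - 220.79*I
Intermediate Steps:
A = -12 (A = 3*(-4) = -12)
E(y, C) = C + y
z(m) = √m*(-12 + m) (z(m) = (m - 12)*√m = (-12 + m)*√m = √m*(-12 + m))
z(-29) + 739 = √(-29)*(-12 - 29) + 739 = (I*√29)*(-41) + 739 = -41*I*√29 + 739 = 739 - 41*I*√29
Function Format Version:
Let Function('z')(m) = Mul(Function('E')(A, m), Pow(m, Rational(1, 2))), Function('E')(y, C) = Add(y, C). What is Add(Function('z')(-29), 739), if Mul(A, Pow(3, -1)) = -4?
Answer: Add(739, Mul(-41, I, Pow(29, Rational(1, 2)))) ≈ Add(739.00, Mul(-220.79, I))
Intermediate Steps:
A = -12 (A = Mul(3, -4) = -12)
Function('E')(y, C) = Add(C, y)
Function('z')(m) = Mul(Pow(m, Rational(1, 2)), Add(-12, m)) (Function('z')(m) = Mul(Add(m, -12), Pow(m, Rational(1, 2))) = Mul(Add(-12, m), Pow(m, Rational(1, 2))) = Mul(Pow(m, Rational(1, 2)), Add(-12, m)))
Add(Function('z')(-29), 739) = Add(Mul(Pow(-29, Rational(1, 2)), Add(-12, -29)), 739) = Add(Mul(Mul(I, Pow(29, Rational(1, 2))), -41), 739) = Add(Mul(-41, I, Pow(29, Rational(1, 2))), 739) = Add(739, Mul(-41, I, Pow(29, Rational(1, 2))))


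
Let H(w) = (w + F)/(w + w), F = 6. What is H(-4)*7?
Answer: -7/4 ≈ -1.7500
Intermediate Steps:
H(w) = (6 + w)/(2*w) (H(w) = (w + 6)/(w + w) = (6 + w)/((2*w)) = (6 + w)*(1/(2*w)) = (6 + w)/(2*w))
H(-4)*7 = ((½)*(6 - 4)/(-4))*7 = ((½)*(-¼)*2)*7 = -¼*7 = -7/4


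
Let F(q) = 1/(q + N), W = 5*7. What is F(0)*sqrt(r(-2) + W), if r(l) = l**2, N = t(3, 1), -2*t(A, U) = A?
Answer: -2*sqrt(39)/3 ≈ -4.1633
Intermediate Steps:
t(A, U) = -A/2
W = 35
N = -3/2 (N = -1/2*3 = -3/2 ≈ -1.5000)
F(q) = 1/(-3/2 + q) (F(q) = 1/(q - 3/2) = 1/(-3/2 + q))
F(0)*sqrt(r(-2) + W) = (2/(-3 + 2*0))*sqrt((-2)**2 + 35) = (2/(-3 + 0))*sqrt(4 + 35) = (2/(-3))*sqrt(39) = (2*(-1/3))*sqrt(39) = -2*sqrt(39)/3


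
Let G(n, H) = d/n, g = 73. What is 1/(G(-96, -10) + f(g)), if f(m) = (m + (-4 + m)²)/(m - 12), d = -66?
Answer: 976/78015 ≈ 0.012510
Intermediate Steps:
f(m) = (m + (-4 + m)²)/(-12 + m)
G(n, H) = -66/n
1/(G(-96, -10) + f(g)) = 1/(-66/(-96) + (73 + (-4 + 73)²)/(-12 + 73)) = 1/(-66*(-1/96) + (73 + 69²)/61) = 1/(11/16 + (73 + 4761)/61) = 1/(11/16 + (1/61)*4834) = 1/(11/16 + 4834/61) = 1/(78015/976) = 976/78015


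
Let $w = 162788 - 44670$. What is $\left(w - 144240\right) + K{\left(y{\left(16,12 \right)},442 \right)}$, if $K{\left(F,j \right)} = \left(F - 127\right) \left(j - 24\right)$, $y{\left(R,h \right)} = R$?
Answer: $-72520$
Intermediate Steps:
$K{\left(F,j \right)} = \left(-127 + F\right) \left(-24 + j\right)$
$w = 118118$ ($w = 162788 - 44670 = 118118$)
$\left(w - 144240\right) + K{\left(y{\left(16,12 \right)},442 \right)} = \left(118118 - 144240\right) + \left(3048 - 56134 - 384 + 16 \cdot 442\right) = -26122 + \left(3048 - 56134 - 384 + 7072\right) = -26122 - 46398 = -72520$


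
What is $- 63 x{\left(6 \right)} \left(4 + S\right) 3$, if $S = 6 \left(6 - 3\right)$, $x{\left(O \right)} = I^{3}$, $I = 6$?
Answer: $-898128$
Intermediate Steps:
$x{\left(O \right)} = 216$ ($x{\left(O \right)} = 6^{3} = 216$)
$S = 18$ ($S = 6 \cdot 3 = 18$)
$- 63 x{\left(6 \right)} \left(4 + S\right) 3 = \left(-63\right) 216 \left(4 + 18\right) 3 = - 13608 \cdot 22 \cdot 3 = \left(-13608\right) 66 = -898128$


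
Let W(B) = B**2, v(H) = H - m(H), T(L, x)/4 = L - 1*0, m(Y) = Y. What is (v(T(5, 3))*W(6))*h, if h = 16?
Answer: 0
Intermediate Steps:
T(L, x) = 4*L (T(L, x) = 4*(L - 1*0) = 4*(L + 0) = 4*L)
v(H) = 0 (v(H) = H - H = 0)
(v(T(5, 3))*W(6))*h = (0*6**2)*16 = (0*36)*16 = 0*16 = 0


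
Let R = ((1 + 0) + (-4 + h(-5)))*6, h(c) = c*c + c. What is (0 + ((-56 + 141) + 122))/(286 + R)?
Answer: 207/388 ≈ 0.53351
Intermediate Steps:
h(c) = c + c² (h(c) = c² + c = c + c²)
R = 102 (R = ((1 + 0) + (-4 - 5*(1 - 5)))*6 = (1 + (-4 - 5*(-4)))*6 = (1 + (-4 + 20))*6 = (1 + 16)*6 = 17*6 = 102)
(0 + ((-56 + 141) + 122))/(286 + R) = (0 + ((-56 + 141) + 122))/(286 + 102) = (0 + (85 + 122))/388 = (0 + 207)*(1/388) = 207*(1/388) = 207/388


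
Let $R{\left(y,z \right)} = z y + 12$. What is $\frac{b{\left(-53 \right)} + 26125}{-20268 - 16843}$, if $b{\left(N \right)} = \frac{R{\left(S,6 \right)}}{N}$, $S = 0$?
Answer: $- \frac{1384613}{1966883} \approx -0.70396$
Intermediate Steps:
$R{\left(y,z \right)} = 12 + y z$ ($R{\left(y,z \right)} = y z + 12 = 12 + y z$)
$b{\left(N \right)} = \frac{12}{N}$ ($b{\left(N \right)} = \frac{12 + 0 \cdot 6}{N} = \frac{12 + 0}{N} = \frac{12}{N}$)
$\frac{b{\left(-53 \right)} + 26125}{-20268 - 16843} = \frac{\frac{12}{-53} + 26125}{-20268 - 16843} = \frac{12 \left(- \frac{1}{53}\right) + 26125}{-37111} = \left(- \frac{12}{53} + 26125\right) \left(- \frac{1}{37111}\right) = \frac{1384613}{53} \left(- \frac{1}{37111}\right) = - \frac{1384613}{1966883}$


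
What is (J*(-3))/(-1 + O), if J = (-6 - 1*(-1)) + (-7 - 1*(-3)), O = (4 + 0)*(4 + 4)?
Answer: 27/31 ≈ 0.87097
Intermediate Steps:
O = 32 (O = 4*8 = 32)
J = -9 (J = (-6 + 1) + (-7 + 3) = -5 - 4 = -9)
(J*(-3))/(-1 + O) = (-9*(-3))/(-1 + 32) = 27/31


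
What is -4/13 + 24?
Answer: 308/13 ≈ 23.692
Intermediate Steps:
-4/13 + 24 = 308/13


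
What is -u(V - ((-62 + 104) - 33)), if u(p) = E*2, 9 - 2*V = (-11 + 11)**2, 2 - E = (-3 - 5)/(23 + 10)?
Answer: -148/33 ≈ -4.4848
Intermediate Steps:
E = 74/33 (E = 2 - (-3 - 5)/(23 + 10) = 2 - (-8)/33 = 2 - 1*(-8/33) = 2 + 8/33 = 74/33 ≈ 2.2424)
V = 9/2 (V = 9/2 - (-11 + 11)**2/2 = 9/2 - 1/2*0**2 = 9/2 - 1/2*0 = 9/2 + 0 = 9/2 ≈ 4.5000)
u(p) = 148/33 (u(p) = (74/33)*2 = 148/33)
-u(V - ((-62 + 104) - 33)) = -1*148/33 = -148/33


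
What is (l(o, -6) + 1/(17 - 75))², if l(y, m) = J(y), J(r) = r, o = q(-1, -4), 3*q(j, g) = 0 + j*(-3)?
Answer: 3249/3364 ≈ 0.96581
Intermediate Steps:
q(j, g) = -j (q(j, g) = (0 + j*(-3))/3 = (0 - 3*j)/3 = (-3*j)/3 = -j)
o = 1 (o = -1*(-1) = 1)
l(y, m) = y
(l(o, -6) + 1/(17 - 75))² = (1 + 1/(17 - 75))² = (1 + 1/(-58))² = (1 - 1/58)² = (57/58)² = 3249/3364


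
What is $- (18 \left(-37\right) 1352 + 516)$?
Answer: $899916$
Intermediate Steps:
$- (18 \left(-37\right) 1352 + 516) = - (\left(-666\right) 1352 + 516) = - (-900432 + 516) = \left(-1\right) \left(-899916\right) = 899916$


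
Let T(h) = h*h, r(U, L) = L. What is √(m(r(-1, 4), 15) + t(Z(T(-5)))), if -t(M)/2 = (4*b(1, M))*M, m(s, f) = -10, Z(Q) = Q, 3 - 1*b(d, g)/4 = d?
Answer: I*√1610 ≈ 40.125*I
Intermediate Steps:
b(d, g) = 12 - 4*d
T(h) = h²
t(M) = -64*M (t(M) = -2*4*(12 - 4*1)*M = -2*4*(12 - 4)*M = -2*4*8*M = -64*M)
√(m(r(-1, 4), 15) + t(Z(T(-5)))) = √(-10 - 64*(-5)²) = √(-10 - 64*25) = √(-10 - 1600) = √(-1610) = I*√1610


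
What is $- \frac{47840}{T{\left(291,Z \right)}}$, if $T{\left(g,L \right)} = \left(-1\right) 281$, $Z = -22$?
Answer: $\frac{47840}{281} \approx 170.25$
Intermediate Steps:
$T{\left(g,L \right)} = -281$
$- \frac{47840}{T{\left(291,Z \right)}} = - \frac{47840}{-281} = \left(-47840\right) \left(- \frac{1}{281}\right) = \frac{47840}{281}$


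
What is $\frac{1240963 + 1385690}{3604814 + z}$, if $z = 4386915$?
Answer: $\frac{2626653}{7991729} \approx 0.32867$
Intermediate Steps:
$\frac{1240963 + 1385690}{3604814 + z} = \frac{1240963 + 1385690}{3604814 + 4386915} = \frac{2626653}{7991729}$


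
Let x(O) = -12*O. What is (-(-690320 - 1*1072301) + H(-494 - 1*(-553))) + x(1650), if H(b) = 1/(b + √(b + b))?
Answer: 99340798/57 - √118/3363 ≈ 1.7428e+6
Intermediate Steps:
H(b) = 1/(b + √2*√b) (H(b) = 1/(b + √(2*b)) = 1/(b + √2*√b))
(-(-690320 - 1*1072301) + H(-494 - 1*(-553))) + x(1650) = (-(-690320 - 1*1072301) + 1/((-494 - 1*(-553)) + √2*√(-494 - 1*(-553)))) - 12*1650 = (-(-690320 - 1072301) + 1/((-494 + 553) + √2*√(-494 + 553))) - 19800 = (-1*(-1762621) + 1/(59 + √2*√59)) - 19800 = (1762621 + 1/(59 + √118)) - 19800 = 1742821 + 1/(59 + √118)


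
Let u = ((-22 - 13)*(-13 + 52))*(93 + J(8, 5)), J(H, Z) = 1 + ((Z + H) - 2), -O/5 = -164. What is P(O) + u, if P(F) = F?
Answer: -142505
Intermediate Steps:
O = 820 (O = -5*(-164) = 820)
J(H, Z) = -1 + H + Z (J(H, Z) = 1 + ((H + Z) - 2) = 1 + (-2 + H + Z) = -1 + H + Z)
u = -143325 (u = ((-22 - 13)*(-13 + 52))*(93 + (-1 + 8 + 5)) = (-35*39)*(93 + 12) = -1365*105 = -143325)
P(O) + u = 820 - 143325 = -142505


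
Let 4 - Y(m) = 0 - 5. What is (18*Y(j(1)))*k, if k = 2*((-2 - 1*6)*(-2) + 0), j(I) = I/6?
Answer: 5184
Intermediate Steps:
j(I) = I/6 (j(I) = I*(⅙) = I/6)
Y(m) = 9 (Y(m) = 4 - (0 - 5) = 4 - 1*(-5) = 4 + 5 = 9)
k = 32 (k = 2*((-2 - 6)*(-2) + 0) = 2*(-8*(-2) + 0) = 2*(16 + 0) = 2*16 = 32)
(18*Y(j(1)))*k = (18*9)*32 = 162*32 = 5184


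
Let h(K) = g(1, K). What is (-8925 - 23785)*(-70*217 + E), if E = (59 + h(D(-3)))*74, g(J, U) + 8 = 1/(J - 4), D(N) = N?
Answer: 1122672620/3 ≈ 3.7422e+8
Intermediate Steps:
g(J, U) = -8 + 1/(-4 + J) (g(J, U) = -8 + 1/(J - 4) = -8 + 1/(-4 + J))
h(K) = -25/3 (h(K) = (33 - 8*1)/(-4 + 1) = (33 - 8)/(-3) = -⅓*25 = -25/3)
E = 11248/3 (E = (59 - 25/3)*74 = (152/3)*74 = 11248/3 ≈ 3749.3)
(-8925 - 23785)*(-70*217 + E) = (-8925 - 23785)*(-70*217 + 11248/3) = -32710*(-15190 + 11248/3) = -32710*(-34322/3) = 1122672620/3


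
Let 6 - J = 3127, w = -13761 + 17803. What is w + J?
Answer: 921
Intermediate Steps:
w = 4042
J = -3121 (J = 6 - 1*3127 = 6 - 3127 = -3121)
w + J = 4042 - 3121 = 921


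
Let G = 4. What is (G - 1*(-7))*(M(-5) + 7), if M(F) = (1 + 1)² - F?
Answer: 176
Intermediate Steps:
M(F) = 4 - F (M(F) = 2² - F = 4 - F)
(G - 1*(-7))*(M(-5) + 7) = (4 - 1*(-7))*((4 - 1*(-5)) + 7) = (4 + 7)*((4 + 5) + 7) = 11*(9 + 7) = 11*16 = 176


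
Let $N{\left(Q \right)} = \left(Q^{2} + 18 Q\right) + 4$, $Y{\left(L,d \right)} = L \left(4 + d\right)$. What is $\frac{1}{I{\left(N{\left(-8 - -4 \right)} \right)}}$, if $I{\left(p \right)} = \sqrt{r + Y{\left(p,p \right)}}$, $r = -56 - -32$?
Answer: $\frac{\sqrt{618}}{1236} \approx 0.020113$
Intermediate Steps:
$N{\left(Q \right)} = 4 + Q^{2} + 18 Q$
$r = -24$ ($r = -56 + 32 = -24$)
$I{\left(p \right)} = \sqrt{-24 + p \left(4 + p\right)}$
$\frac{1}{I{\left(N{\left(-8 - -4 \right)} \right)}} = \frac{1}{\sqrt{-24 + \left(4 + \left(-8 - -4\right)^{2} + 18 \left(-8 - -4\right)\right) \left(4 + \left(4 + \left(-8 - -4\right)^{2} + 18 \left(-8 - -4\right)\right)\right)}} = \frac{1}{\sqrt{-24 + \left(4 + \left(-8 + 4\right)^{2} + 18 \left(-8 + 4\right)\right) \left(4 + \left(4 + \left(-8 + 4\right)^{2} + 18 \left(-8 + 4\right)\right)\right)}} = \frac{1}{\sqrt{-24 + \left(4 + \left(-4\right)^{2} + 18 \left(-4\right)\right) \left(4 + \left(4 + \left(-4\right)^{2} + 18 \left(-4\right)\right)\right)}} = \frac{1}{\sqrt{-24 + \left(4 + 16 - 72\right) \left(4 + \left(4 + 16 - 72\right)\right)}} = \frac{1}{\sqrt{-24 - 52 \left(4 - 52\right)}} = \frac{1}{\sqrt{-24 - -2496}} = \frac{1}{\sqrt{-24 + 2496}} = \frac{1}{\sqrt{2472}} = \frac{1}{2 \sqrt{618}} = \frac{\sqrt{618}}{1236}$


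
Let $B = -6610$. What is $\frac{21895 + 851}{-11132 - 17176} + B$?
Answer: $- \frac{31189771}{4718} \approx -6610.8$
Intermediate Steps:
$\frac{21895 + 851}{-11132 - 17176} + B = \frac{21895 + 851}{-11132 - 17176} - 6610 = \frac{22746}{-28308} - 6610 = 22746 \left(- \frac{1}{28308}\right) - 6610 = - \frac{3791}{4718} - 6610 = - \frac{31189771}{4718}$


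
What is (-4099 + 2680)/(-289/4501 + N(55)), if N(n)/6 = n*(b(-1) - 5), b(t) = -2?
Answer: 6386919/10397599 ≈ 0.61427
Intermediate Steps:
N(n) = -42*n (N(n) = 6*(n*(-2 - 5)) = 6*(n*(-7)) = 6*(-7*n) = -42*n)
(-4099 + 2680)/(-289/4501 + N(55)) = (-4099 + 2680)/(-289/4501 - 42*55) = -1419/(-289*1/4501 - 2310) = -1419/(-289/4501 - 2310) = -1419/(-10397599/4501) = -1419*(-4501/10397599) = 6386919/10397599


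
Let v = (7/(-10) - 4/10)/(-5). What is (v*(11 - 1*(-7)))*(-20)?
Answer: -396/5 ≈ -79.200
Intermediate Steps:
v = 11/50 (v = (7*(-1/10) - 4*1/10)*(-1/5) = (-7/10 - 2/5)*(-1/5) = -11/10*(-1/5) = 11/50 ≈ 0.22000)
(v*(11 - 1*(-7)))*(-20) = (11*(11 - 1*(-7))/50)*(-20) = (11*(11 + 7)/50)*(-20) = ((11/50)*18)*(-20) = (99/25)*(-20) = -396/5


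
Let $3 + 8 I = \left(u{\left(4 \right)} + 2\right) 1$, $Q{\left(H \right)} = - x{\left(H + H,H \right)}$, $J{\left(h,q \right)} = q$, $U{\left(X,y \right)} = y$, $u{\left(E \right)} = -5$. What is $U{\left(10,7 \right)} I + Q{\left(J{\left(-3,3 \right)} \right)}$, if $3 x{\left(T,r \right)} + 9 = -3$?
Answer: $- \frac{5}{4} \approx -1.25$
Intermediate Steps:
$x{\left(T,r \right)} = -4$ ($x{\left(T,r \right)} = -3 + \frac{1}{3} \left(-3\right) = -3 - 1 = -4$)
$Q{\left(H \right)} = 4$ ($Q{\left(H \right)} = \left(-1\right) \left(-4\right) = 4$)
$I = - \frac{3}{4}$ ($I = - \frac{3}{8} + \frac{\left(-5 + 2\right) 1}{8} = - \frac{3}{8} + \frac{\left(-3\right) 1}{8} = - \frac{3}{8} + \frac{1}{8} \left(-3\right) = - \frac{3}{8} - \frac{3}{8} = - \frac{3}{4} \approx -0.75$)
$U{\left(10,7 \right)} I + Q{\left(J{\left(-3,3 \right)} \right)} = 7 \left(- \frac{3}{4}\right) + 4 = - \frac{21}{4} + 4 = - \frac{5}{4}$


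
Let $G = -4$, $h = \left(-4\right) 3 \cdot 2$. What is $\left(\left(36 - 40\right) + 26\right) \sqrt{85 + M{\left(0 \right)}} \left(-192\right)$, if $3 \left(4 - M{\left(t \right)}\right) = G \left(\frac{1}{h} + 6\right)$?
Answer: $- 704 \sqrt{3490} \approx -41590.0$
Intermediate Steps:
$h = -24$ ($h = \left(-12\right) 2 = -24$)
$M{\left(t \right)} = \frac{215}{18}$ ($M{\left(t \right)} = 4 - \frac{\left(-4\right) \left(\frac{1}{-24} + 6\right)}{3} = 4 - \frac{\left(-4\right) \left(- \frac{1}{24} + 6\right)}{3} = 4 - \frac{\left(-4\right) \frac{143}{24}}{3} = 4 - - \frac{143}{18} = 4 + \frac{143}{18} = \frac{215}{18}$)
$\left(\left(36 - 40\right) + 26\right) \sqrt{85 + M{\left(0 \right)}} \left(-192\right) = \left(\left(36 - 40\right) + 26\right) \sqrt{85 + \frac{215}{18}} \left(-192\right) = \left(-4 + 26\right) \sqrt{\frac{1745}{18}} \left(-192\right) = 22 \frac{\sqrt{3490}}{6} \left(-192\right) = \frac{11 \sqrt{3490}}{3} \left(-192\right) = - 704 \sqrt{3490}$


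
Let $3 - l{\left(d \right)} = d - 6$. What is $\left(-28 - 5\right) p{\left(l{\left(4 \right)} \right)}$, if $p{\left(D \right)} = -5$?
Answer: $165$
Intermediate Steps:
$l{\left(d \right)} = 9 - d$ ($l{\left(d \right)} = 3 - \left(d - 6\right) = 3 - \left(-6 + d\right) = 9 - d$)
$\left(-28 - 5\right) p{\left(l{\left(4 \right)} \right)} = \left(-28 - 5\right) \left(-5\right) = \left(-33\right) \left(-5\right) = 165$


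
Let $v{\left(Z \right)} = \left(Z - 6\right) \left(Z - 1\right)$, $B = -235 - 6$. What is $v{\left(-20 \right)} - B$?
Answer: $787$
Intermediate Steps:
$B = -241$ ($B = -235 - 6 = -241$)
$v{\left(Z \right)} = \left(-1 + Z\right) \left(-6 + Z\right)$ ($v{\left(Z \right)} = \left(-6 + Z\right) \left(-1 + Z\right) = \left(-1 + Z\right) \left(-6 + Z\right)$)
$v{\left(-20 \right)} - B = \left(6 + \left(-20\right)^{2} - -140\right) - -241 = \left(6 + 400 + 140\right) + 241 = 546 + 241 = 787$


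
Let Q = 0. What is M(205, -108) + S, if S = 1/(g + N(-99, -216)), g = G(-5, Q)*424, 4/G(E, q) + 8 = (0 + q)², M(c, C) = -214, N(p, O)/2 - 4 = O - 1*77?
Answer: -169061/790 ≈ -214.00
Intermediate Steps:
N(p, O) = -146 + 2*O (N(p, O) = 8 + 2*(O - 1*77) = 8 + 2*(O - 77) = 8 + 2*(-77 + O) = 8 + (-154 + 2*O) = -146 + 2*O)
G(E, q) = 4/(-8 + q²) (G(E, q) = 4/(-8 + (0 + q)²) = 4/(-8 + q²))
g = -212 (g = (4/(-8 + 0²))*424 = (4/(-8 + 0))*424 = (4/(-8))*424 = (4*(-⅛))*424 = -½*424 = -212)
S = -1/790 (S = 1/(-212 + (-146 + 2*(-216))) = 1/(-212 + (-146 - 432)) = 1/(-212 - 578) = 1/(-790) = -1/790 ≈ -0.0012658)
M(205, -108) + S = -214 - 1/790 = -169061/790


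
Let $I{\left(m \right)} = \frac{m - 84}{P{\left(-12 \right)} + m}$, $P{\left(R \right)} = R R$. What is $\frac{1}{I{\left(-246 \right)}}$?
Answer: $\frac{17}{55} \approx 0.30909$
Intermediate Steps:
$P{\left(R \right)} = R^{2}$
$I{\left(m \right)} = \frac{-84 + m}{144 + m}$ ($I{\left(m \right)} = \frac{m - 84}{\left(-12\right)^{2} + m} = \frac{-84 + m}{144 + m}$)
$\frac{1}{I{\left(-246 \right)}} = \frac{1}{\frac{1}{144 - 246} \left(-84 - 246\right)} = \frac{1}{\frac{1}{-102} \left(-330\right)} = \frac{1}{\left(- \frac{1}{102}\right) \left(-330\right)} = \frac{1}{\frac{55}{17}} = \frac{17}{55}$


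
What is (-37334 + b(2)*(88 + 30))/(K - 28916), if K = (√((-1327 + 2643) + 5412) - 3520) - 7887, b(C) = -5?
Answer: 1529209452/1625937601 + 2199592*√2/1625937601 ≈ 0.94242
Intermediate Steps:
K = -11407 + 58*√2 (K = (√(1316 + 5412) - 3520) - 7887 = (√6728 - 3520) - 7887 = (58*√2 - 3520) - 7887 = (-3520 + 58*√2) - 7887 = -11407 + 58*√2 ≈ -11325.)
(-37334 + b(2)*(88 + 30))/(K - 28916) = (-37334 - 5*(88 + 30))/((-11407 + 58*√2) - 28916) = (-37334 - 5*118)/(-40323 + 58*√2) = (-37334 - 590)/(-40323 + 58*√2) = -37924/(-40323 + 58*√2)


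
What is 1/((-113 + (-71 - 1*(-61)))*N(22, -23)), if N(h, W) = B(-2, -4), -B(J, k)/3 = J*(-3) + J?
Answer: 1/1476 ≈ 0.00067751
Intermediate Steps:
B(J, k) = 6*J (B(J, k) = -3*(J*(-3) + J) = -3*(-3*J + J) = -(-6)*J = 6*J)
N(h, W) = -12 (N(h, W) = 6*(-2) = -12)
1/((-113 + (-71 - 1*(-61)))*N(22, -23)) = 1/(-113 + (-71 - 1*(-61))*(-12)) = -1/12/(-113 + (-71 + 61)) = -1/12/(-113 - 10) = -1/12/(-123) = -1/123*(-1/12) = 1/1476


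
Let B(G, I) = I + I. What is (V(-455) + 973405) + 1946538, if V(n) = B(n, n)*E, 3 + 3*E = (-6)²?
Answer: 2909933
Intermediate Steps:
E = 11 (E = -1 + (⅓)*(-6)² = -1 + (⅓)*36 = -1 + 12 = 11)
B(G, I) = 2*I
V(n) = 22*n (V(n) = (2*n)*11 = 22*n)
(V(-455) + 973405) + 1946538 = (22*(-455) + 973405) + 1946538 = (-10010 + 973405) + 1946538 = 963395 + 1946538 = 2909933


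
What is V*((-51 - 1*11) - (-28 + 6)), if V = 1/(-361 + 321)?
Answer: 1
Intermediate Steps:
V = -1/40 (V = 1/(-40) = -1/40 ≈ -0.025000)
V*((-51 - 1*11) - (-28 + 6)) = -((-51 - 1*11) - (-28 + 6))/40 = -((-51 - 11) - 1*(-22))/40 = -(-62 + 22)/40 = -1/40*(-40) = 1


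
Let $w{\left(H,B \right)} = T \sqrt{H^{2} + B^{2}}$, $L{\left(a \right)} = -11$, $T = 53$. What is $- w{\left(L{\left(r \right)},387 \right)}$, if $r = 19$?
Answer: $- 53 \sqrt{149890} \approx -20519.0$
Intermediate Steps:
$w{\left(H,B \right)} = 53 \sqrt{B^{2} + H^{2}}$ ($w{\left(H,B \right)} = 53 \sqrt{H^{2} + B^{2}} = 53 \sqrt{B^{2} + H^{2}}$)
$- w{\left(L{\left(r \right)},387 \right)} = - 53 \sqrt{387^{2} + \left(-11\right)^{2}} = - 53 \sqrt{149769 + 121} = - 53 \sqrt{149890}$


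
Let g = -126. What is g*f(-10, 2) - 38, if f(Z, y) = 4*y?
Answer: -1046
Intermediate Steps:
g*f(-10, 2) - 38 = -504*2 - 38 = -126*8 - 38 = -1008 - 38 = -1046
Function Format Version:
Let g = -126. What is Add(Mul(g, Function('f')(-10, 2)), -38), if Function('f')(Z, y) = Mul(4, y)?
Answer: -1046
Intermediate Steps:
Add(Mul(g, Function('f')(-10, 2)), -38) = Add(Mul(-126, Mul(4, 2)), -38) = Add(Mul(-126, 8), -38) = Add(-1008, -38) = -1046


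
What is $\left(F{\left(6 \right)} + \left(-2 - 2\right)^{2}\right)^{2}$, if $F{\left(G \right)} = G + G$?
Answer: $784$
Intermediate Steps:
$F{\left(G \right)} = 2 G$
$\left(F{\left(6 \right)} + \left(-2 - 2\right)^{2}\right)^{2} = \left(2 \cdot 6 + \left(-2 - 2\right)^{2}\right)^{2} = \left(12 + \left(-4\right)^{2}\right)^{2} = \left(12 + 16\right)^{2} = 28^{2} = 784$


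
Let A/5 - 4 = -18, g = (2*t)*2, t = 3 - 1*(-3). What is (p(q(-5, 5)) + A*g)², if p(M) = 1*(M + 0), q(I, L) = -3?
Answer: 2832489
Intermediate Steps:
t = 6 (t = 3 + 3 = 6)
p(M) = M (p(M) = 1*M = M)
g = 24 (g = (2*6)*2 = 12*2 = 24)
A = -70 (A = 20 + 5*(-18) = 20 - 90 = -70)
(p(q(-5, 5)) + A*g)² = (-3 - 70*24)² = (-3 - 1680)² = (-1683)² = 2832489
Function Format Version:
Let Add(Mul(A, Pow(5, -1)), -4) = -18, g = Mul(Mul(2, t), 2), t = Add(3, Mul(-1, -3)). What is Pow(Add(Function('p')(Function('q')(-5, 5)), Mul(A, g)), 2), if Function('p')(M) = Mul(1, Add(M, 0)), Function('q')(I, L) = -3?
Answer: 2832489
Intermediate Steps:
t = 6 (t = Add(3, 3) = 6)
Function('p')(M) = M (Function('p')(M) = Mul(1, M) = M)
g = 24 (g = Mul(Mul(2, 6), 2) = Mul(12, 2) = 24)
A = -70 (A = Add(20, Mul(5, -18)) = Add(20, -90) = -70)
Pow(Add(Function('p')(Function('q')(-5, 5)), Mul(A, g)), 2) = Pow(Add(-3, Mul(-70, 24)), 2) = Pow(Add(-3, -1680), 2) = Pow(-1683, 2) = 2832489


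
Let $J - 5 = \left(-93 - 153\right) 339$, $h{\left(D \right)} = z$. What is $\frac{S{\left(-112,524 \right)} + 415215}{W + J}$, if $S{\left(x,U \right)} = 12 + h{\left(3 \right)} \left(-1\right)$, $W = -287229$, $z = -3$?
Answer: $- \frac{207615}{185309} \approx -1.1204$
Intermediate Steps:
$h{\left(D \right)} = -3$
$J = -83389$ ($J = 5 + \left(-93 - 153\right) 339 = 5 - 83394 = -83389$)
$S{\left(x,U \right)} = 15$ ($S{\left(x,U \right)} = 12 - -3 = 12 + 3 = 15$)
$\frac{S{\left(-112,524 \right)} + 415215}{W + J} = \frac{15 + 415215}{-287229 - 83389} = \frac{415230}{-370618} = 415230 \left(- \frac{1}{370618}\right) = - \frac{207615}{185309}$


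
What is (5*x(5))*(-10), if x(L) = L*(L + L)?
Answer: -2500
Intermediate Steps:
x(L) = 2*L² (x(L) = L*(2*L) = 2*L²)
(5*x(5))*(-10) = (5*(2*5²))*(-10) = (5*(2*25))*(-10) = (5*50)*(-10) = 250*(-10) = -2500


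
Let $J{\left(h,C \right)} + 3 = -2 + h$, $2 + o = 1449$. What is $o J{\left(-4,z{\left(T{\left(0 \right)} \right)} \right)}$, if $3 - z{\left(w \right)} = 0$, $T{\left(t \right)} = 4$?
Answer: $-13023$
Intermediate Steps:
$o = 1447$ ($o = -2 + 1449 = 1447$)
$z{\left(w \right)} = 3$ ($z{\left(w \right)} = 3 - 0 = 3 + 0 = 3$)
$J{\left(h,C \right)} = -5 + h$ ($J{\left(h,C \right)} = -3 + \left(-2 + h\right) = -5 + h$)
$o J{\left(-4,z{\left(T{\left(0 \right)} \right)} \right)} = 1447 \left(-5 - 4\right) = 1447 \left(-9\right) = -13023$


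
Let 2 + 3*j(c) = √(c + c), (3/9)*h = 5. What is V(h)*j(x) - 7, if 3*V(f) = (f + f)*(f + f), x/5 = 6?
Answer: -207 + 200*√15 ≈ 567.60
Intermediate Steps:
h = 15 (h = 3*5 = 15)
x = 30 (x = 5*6 = 30)
j(c) = -⅔ + √2*√c/3 (j(c) = -⅔ + √(c + c)/3 = -⅔ + √(2*c)/3 = -⅔ + (√2*√c)/3 = -⅔ + √2*√c/3)
V(f) = 4*f²/3 (V(f) = ((f + f)*(f + f))/3 = ((2*f)*(2*f))/3 = (4*f²)/3 = 4*f²/3)
V(h)*j(x) - 7 = ((4/3)*15²)*(-⅔ + √2*√30/3) - 7 = ((4/3)*225)*(-⅔ + 2*√15/3) - 7 = 300*(-⅔ + 2*√15/3) - 7 = (-200 + 200*√15) - 7 = -207 + 200*√15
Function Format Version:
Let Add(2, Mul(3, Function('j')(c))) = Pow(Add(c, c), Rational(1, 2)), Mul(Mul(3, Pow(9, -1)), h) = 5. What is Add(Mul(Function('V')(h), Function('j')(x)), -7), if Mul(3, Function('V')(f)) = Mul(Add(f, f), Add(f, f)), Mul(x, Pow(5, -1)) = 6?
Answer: Add(-207, Mul(200, Pow(15, Rational(1, 2)))) ≈ 567.60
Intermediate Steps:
h = 15 (h = Mul(3, 5) = 15)
x = 30 (x = Mul(5, 6) = 30)
Function('j')(c) = Add(Rational(-2, 3), Mul(Rational(1, 3), Pow(2, Rational(1, 2)), Pow(c, Rational(1, 2)))) (Function('j')(c) = Add(Rational(-2, 3), Mul(Rational(1, 3), Pow(Add(c, c), Rational(1, 2)))) = Add(Rational(-2, 3), Mul(Rational(1, 3), Pow(Mul(2, c), Rational(1, 2)))) = Add(Rational(-2, 3), Mul(Rational(1, 3), Mul(Pow(2, Rational(1, 2)), Pow(c, Rational(1, 2))))) = Add(Rational(-2, 3), Mul(Rational(1, 3), Pow(2, Rational(1, 2)), Pow(c, Rational(1, 2)))))
Function('V')(f) = Mul(Rational(4, 3), Pow(f, 2)) (Function('V')(f) = Mul(Rational(1, 3), Mul(Add(f, f), Add(f, f))) = Mul(Rational(1, 3), Mul(Mul(2, f), Mul(2, f))) = Mul(Rational(1, 3), Mul(4, Pow(f, 2))) = Mul(Rational(4, 3), Pow(f, 2)))
Add(Mul(Function('V')(h), Function('j')(x)), -7) = Add(Mul(Mul(Rational(4, 3), Pow(15, 2)), Add(Rational(-2, 3), Mul(Rational(1, 3), Pow(2, Rational(1, 2)), Pow(30, Rational(1, 2))))), -7) = Add(Mul(Mul(Rational(4, 3), 225), Add(Rational(-2, 3), Mul(Rational(2, 3), Pow(15, Rational(1, 2))))), -7) = Add(Mul(300, Add(Rational(-2, 3), Mul(Rational(2, 3), Pow(15, Rational(1, 2))))), -7) = Add(Add(-200, Mul(200, Pow(15, Rational(1, 2)))), -7) = Add(-207, Mul(200, Pow(15, Rational(1, 2))))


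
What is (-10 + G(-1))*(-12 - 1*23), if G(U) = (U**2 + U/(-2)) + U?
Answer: 665/2 ≈ 332.50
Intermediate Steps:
G(U) = U**2 + U/2 (G(U) = (U**2 - U/2) + U = U**2 + U/2)
(-10 + G(-1))*(-12 - 1*23) = (-10 - (1/2 - 1))*(-12 - 1*23) = (-10 - 1*(-1/2))*(-12 - 23) = (-10 + 1/2)*(-35) = -19/2*(-35) = 665/2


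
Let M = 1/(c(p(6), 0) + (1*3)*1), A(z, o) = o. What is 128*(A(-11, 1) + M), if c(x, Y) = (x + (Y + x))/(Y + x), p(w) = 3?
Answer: 768/5 ≈ 153.60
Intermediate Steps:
c(x, Y) = (Y + 2*x)/(Y + x)
M = ⅕ (M = 1/((0 + 2*3)/(0 + 3) + (1*3)*1) = 1/((0 + 6)/3 + 3*1) = 1/((⅓)*6 + 3) = 1/(2 + 3) = 1/5 = ⅕ ≈ 0.20000)
128*(A(-11, 1) + M) = 128*(1 + ⅕) = 128*(6/5) = 768/5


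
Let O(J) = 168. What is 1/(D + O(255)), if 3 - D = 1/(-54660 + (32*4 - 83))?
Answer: 54615/9339166 ≈ 0.0058480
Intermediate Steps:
D = 163846/54615 (D = 3 - 1/(-54660 + (32*4 - 83)) = 3 - 1/(-54660 + (128 - 83)) = 3 - 1/(-54660 + 45) = 3 - 1/(-54615) = 3 - 1*(-1/54615) = 3 + 1/54615 = 163846/54615 ≈ 3.0000)
1/(D + O(255)) = 1/(163846/54615 + 168) = 1/(9339166/54615) = 54615/9339166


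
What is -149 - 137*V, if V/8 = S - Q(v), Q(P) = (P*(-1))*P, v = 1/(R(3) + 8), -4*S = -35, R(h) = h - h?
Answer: -78049/8 ≈ -9756.1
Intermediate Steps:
R(h) = 0
S = 35/4 (S = -1/4*(-35) = 35/4 ≈ 8.7500)
v = 1/8 (v = 1/(0 + 8) = 1/8 ≈ 0.12500)
Q(P) = -P**2 (Q(P) = (-P)*P = -P**2)
V = 561/8 (V = 8*(35/4 - (-1)*(1/8)**2) = 8*(35/4 - (-1)/64) = 8*(35/4 - 1*(-1/64)) = 8*(35/4 + 1/64) = 8*(561/64) = 561/8 ≈ 70.125)
-149 - 137*V = -149 - 137*561/8 = -149 - 76857/8 = -78049/8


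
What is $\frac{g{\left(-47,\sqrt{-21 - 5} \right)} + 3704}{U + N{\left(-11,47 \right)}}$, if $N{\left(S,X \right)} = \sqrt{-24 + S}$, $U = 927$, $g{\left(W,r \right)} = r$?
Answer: $\frac{3704 + i \sqrt{26}}{927 + i \sqrt{35}} \approx 3.9956 - 0.019999 i$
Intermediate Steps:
$\frac{g{\left(-47,\sqrt{-21 - 5} \right)} + 3704}{U + N{\left(-11,47 \right)}} = \frac{\sqrt{-21 - 5} + 3704}{927 + \sqrt{-24 - 11}} = \frac{\sqrt{-26} + 3704}{927 + \sqrt{-35}} = \frac{i \sqrt{26} + 3704}{927 + i \sqrt{35}} = \frac{3704 + i \sqrt{26}}{927 + i \sqrt{35}}$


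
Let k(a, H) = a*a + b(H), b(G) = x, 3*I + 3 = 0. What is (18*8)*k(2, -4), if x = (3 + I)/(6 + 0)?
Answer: 624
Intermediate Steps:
I = -1 (I = -1 + (⅓)*0 = -1 + 0 = -1)
x = ⅓ (x = (3 - 1)/(6 + 0) = 2/6 = 2*(⅙) = ⅓ ≈ 0.33333)
b(G) = ⅓
k(a, H) = ⅓ + a² (k(a, H) = a*a + ⅓ = a² + ⅓ = ⅓ + a²)
(18*8)*k(2, -4) = (18*8)*(⅓ + 2²) = 144*(⅓ + 4) = 144*(13/3) = 624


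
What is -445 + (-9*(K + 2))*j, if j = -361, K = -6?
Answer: -13441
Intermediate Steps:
-445 + (-9*(K + 2))*j = -445 - 9*(-6 + 2)*(-361) = -445 - 9*(-4)*(-361) = -445 + 36*(-361) = -445 - 12996 = -13441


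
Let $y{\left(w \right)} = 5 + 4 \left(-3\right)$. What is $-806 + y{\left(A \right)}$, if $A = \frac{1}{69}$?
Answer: $-813$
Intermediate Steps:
$A = \frac{1}{69} \approx 0.014493$
$y{\left(w \right)} = -7$ ($y{\left(w \right)} = 5 - 12 = -7$)
$-806 + y{\left(A \right)} = -806 - 7 = -813$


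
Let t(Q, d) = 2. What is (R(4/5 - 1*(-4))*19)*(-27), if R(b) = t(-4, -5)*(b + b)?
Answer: -49248/5 ≈ -9849.6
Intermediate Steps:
R(b) = 4*b (R(b) = 2*(b + b) = 2*(2*b) = 4*b)
(R(4/5 - 1*(-4))*19)*(-27) = ((4*(4/5 - 1*(-4)))*19)*(-27) = ((4*(4*(⅕) + 4))*19)*(-27) = ((4*(⅘ + 4))*19)*(-27) = ((4*(24/5))*19)*(-27) = ((96/5)*19)*(-27) = (1824/5)*(-27) = -49248/5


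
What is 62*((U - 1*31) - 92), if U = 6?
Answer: -7254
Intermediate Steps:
62*((U - 1*31) - 92) = 62*((6 - 1*31) - 92) = 62*((6 - 31) - 92) = 62*(-25 - 92) = 62*(-117) = -7254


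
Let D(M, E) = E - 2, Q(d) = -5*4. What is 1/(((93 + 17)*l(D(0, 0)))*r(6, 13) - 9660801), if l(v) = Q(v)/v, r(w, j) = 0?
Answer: -1/9660801 ≈ -1.0351e-7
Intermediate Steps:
Q(d) = -20
D(M, E) = -2 + E
l(v) = -20/v
1/(((93 + 17)*l(D(0, 0)))*r(6, 13) - 9660801) = 1/(((93 + 17)*(-20/(-2 + 0)))*0 - 9660801) = 1/((110*(-20/(-2)))*0 - 9660801) = 1/((110*(-20*(-½)))*0 - 9660801) = 1/((110*10)*0 - 9660801) = 1/(1100*0 - 9660801) = 1/(0 - 9660801) = 1/(-9660801) = -1/9660801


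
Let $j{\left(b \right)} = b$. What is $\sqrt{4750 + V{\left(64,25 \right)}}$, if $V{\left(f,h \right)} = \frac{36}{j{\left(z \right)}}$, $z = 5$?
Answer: $\frac{\sqrt{118930}}{5} \approx 68.972$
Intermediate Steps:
$V{\left(f,h \right)} = \frac{36}{5}$
$\sqrt{4750 + V{\left(64,25 \right)}} = \sqrt{4750 + \frac{36}{5}} = \sqrt{\frac{23786}{5}} = \frac{\sqrt{118930}}{5}$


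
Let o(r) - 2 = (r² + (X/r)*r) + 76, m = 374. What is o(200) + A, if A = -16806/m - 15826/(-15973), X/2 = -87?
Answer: 119060031047/2986951 ≈ 39860.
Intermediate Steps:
X = -174 (X = 2*(-87) = -174)
A = -131261657/2986951 (A = -16806/374 - 15826/(-15973) = -16806*1/374 - 15826*(-1/15973) = -8403/187 + 15826/15973 = -131261657/2986951 ≈ -43.945)
o(r) = -96 + r² (o(r) = 2 + ((r² + (-174/r)*r) + 76) = 2 + ((r² - 174) + 76) = 2 + ((-174 + r²) + 76) = 2 + (-98 + r²) = -96 + r²)
o(200) + A = (-96 + 200²) - 131261657/2986951 = (-96 + 40000) - 131261657/2986951 = 39904 - 131261657/2986951 = 119060031047/2986951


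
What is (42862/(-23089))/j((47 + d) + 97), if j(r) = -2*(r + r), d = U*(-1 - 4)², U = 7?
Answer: 739/507958 ≈ 0.0014548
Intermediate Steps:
d = 175 (d = 7*(-1 - 4)² = 7*(-5)² = 7*25 = 175)
j(r) = -4*r
(42862/(-23089))/j((47 + d) + 97) = (42862/(-23089))/((-4*((47 + 175) + 97))) = (42862*(-1/23089))/((-4*(222 + 97))) = -42862/(23089*((-4*319))) = -42862/23089/(-1276) = -42862/23089*(-1/1276) = 739/507958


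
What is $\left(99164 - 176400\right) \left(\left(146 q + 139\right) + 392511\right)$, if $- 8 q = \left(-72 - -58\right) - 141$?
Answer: $-30545196735$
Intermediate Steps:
$q = \frac{155}{8}$ ($q = - \frac{\left(-72 - -58\right) - 141}{8} = - \frac{\left(-72 + 58\right) - 141}{8} = - \frac{-14 - 141}{8} = \left(- \frac{1}{8}\right) \left(-155\right) = \frac{155}{8} \approx 19.375$)
$\left(99164 - 176400\right) \left(\left(146 q + 139\right) + 392511\right) = \left(99164 - 176400\right) \left(\left(146 \cdot \frac{155}{8} + 139\right) + 392511\right) = - 77236 \left(\left(\frac{11315}{4} + 139\right) + 392511\right) = - 77236 \left(\frac{11871}{4} + 392511\right) = \left(-77236\right) \frac{1581915}{4} = -30545196735$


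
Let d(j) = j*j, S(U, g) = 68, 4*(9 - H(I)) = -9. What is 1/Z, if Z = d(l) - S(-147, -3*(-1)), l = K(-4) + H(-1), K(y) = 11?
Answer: 16/6833 ≈ 0.0023416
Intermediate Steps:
H(I) = 45/4 (H(I) = 9 - ¼*(-9) = 9 + 9/4 = 45/4)
l = 89/4 (l = 11 + 45/4 = 89/4 ≈ 22.250)
d(j) = j²
Z = 6833/16 (Z = (89/4)² - 1*68 = 7921/16 - 68 = 6833/16 ≈ 427.06)
1/Z = 1/(6833/16) = 16/6833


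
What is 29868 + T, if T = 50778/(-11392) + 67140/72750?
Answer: 412511889723/13812800 ≈ 29864.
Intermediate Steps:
T = -48820677/13812800 (T = 50778*(-1/11392) + 67140*(1/72750) = -25389/5696 + 2238/2425 = -48820677/13812800 ≈ -3.5345)
29868 + T = 29868 - 48820677/13812800 = 412511889723/13812800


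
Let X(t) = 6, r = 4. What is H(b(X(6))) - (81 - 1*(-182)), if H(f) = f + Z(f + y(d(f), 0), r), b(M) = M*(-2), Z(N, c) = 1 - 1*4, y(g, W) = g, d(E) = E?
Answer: -278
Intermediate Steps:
Z(N, c) = -3 (Z(N, c) = 1 - 4 = -3)
b(M) = -2*M
H(f) = -3 + f (H(f) = f - 3 = -3 + f)
H(b(X(6))) - (81 - 1*(-182)) = (-3 - 2*6) - (81 - 1*(-182)) = (-3 - 12) - (81 + 182) = -15 - 1*263 = -15 - 263 = -278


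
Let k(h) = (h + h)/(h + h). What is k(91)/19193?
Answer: 1/19193 ≈ 5.2102e-5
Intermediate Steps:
k(h) = 1 (k(h) = (2*h)/((2*h)) = (2*h)*(1/(2*h)) = 1)
k(91)/19193 = 1/19193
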